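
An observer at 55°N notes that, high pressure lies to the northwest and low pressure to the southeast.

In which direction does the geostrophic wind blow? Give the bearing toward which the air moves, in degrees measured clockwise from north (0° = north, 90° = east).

The pressure-gradient force points toward the southeast (bearing 135°).
Geostrophic balance: in the Northern Hemisphere the Coriolis force deflects motion to the right, so the geostrophic wind blows 90° to the right of the pressure-gradient force (low pressure on the left).
Rotating 135° by 90° clockwise gives 225° — the wind blows toward the southwest.

225°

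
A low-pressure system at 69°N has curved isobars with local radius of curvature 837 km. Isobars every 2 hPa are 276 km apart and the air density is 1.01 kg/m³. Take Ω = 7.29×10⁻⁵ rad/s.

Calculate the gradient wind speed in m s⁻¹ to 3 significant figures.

5.05 m s⁻¹

Coriolis parameter at 69°N:
f = 2Ω sin φ = 2 × 7.29×10⁻⁵ × sin 69° = 1.36×10⁻⁴ s⁻¹
Pressure gradient: |∂P/∂n| = 200 Pa / 276000 m = 7.25×10⁻⁴ Pa/m
Geostrophic speed: V_g = |∂P/∂n|/(fρ) = 7.25×10⁻⁴/(1.36×10⁻⁴ × 1.01) = 5.27 m/s
Around a low, centrifugal force acts outward with Coriolis, so pressure-gradient force balances both:
(1/ρ)|∂P/∂n| = fV + V²/R  →  V² + fR·V − fR·V_g = 0
With fR = 1.36×10⁻⁴ × 837×10³ m = 114 m/s:
V = [−fR + √((fR)² + 4 fR V_g)]/2 = [−114 + √(114² + 4×114×5.27)]/2 = 5.05 m/s
Subgeostrophic (V < V_g = 5.27 m/s), as expected around a low.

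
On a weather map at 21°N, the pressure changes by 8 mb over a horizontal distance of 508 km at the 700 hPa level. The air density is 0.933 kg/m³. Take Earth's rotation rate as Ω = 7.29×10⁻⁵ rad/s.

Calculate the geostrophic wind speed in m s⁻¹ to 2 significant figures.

32 m s⁻¹

Coriolis parameter at 21°N:
f = 2Ω sin φ = 2 × 7.29×10⁻⁵ × sin 21° = 5.23×10⁻⁵ s⁻¹
Pressure gradient: |∂P/∂n| = 800 Pa / 508000 m = 1.57×10⁻³ Pa/m
Geostrophic balance (pressure-gradient force = Coriolis force):
V_g = (1/(fρ)) |∂P/∂n| = 1.57×10⁻³ / (5.23×10⁻⁵ × 0.933) = 32.3 m/s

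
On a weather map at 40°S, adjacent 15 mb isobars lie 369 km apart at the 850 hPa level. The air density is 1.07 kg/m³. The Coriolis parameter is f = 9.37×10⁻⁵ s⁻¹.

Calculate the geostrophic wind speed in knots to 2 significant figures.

79 knots

Pressure gradient: |∂P/∂n| = 1500 Pa / 369000 m = 4.07×10⁻³ Pa/m
Geostrophic balance (pressure-gradient force = Coriolis force):
V_g = (1/(fρ)) |∂P/∂n| = 4.07×10⁻³ / (9.37×10⁻⁵ × 1.07) = 40.5 m/s
Converting: 40.5 m/s × 1.944 = 79 knots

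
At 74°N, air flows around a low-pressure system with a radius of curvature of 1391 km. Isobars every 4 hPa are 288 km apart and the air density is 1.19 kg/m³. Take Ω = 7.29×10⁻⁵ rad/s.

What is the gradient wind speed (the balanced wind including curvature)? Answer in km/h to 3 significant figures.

28.8 km/h

Coriolis parameter at 74°N:
f = 2Ω sin φ = 2 × 7.29×10⁻⁵ × sin 74° = 1.40×10⁻⁴ s⁻¹
Pressure gradient: |∂P/∂n| = 400 Pa / 288000 m = 1.39×10⁻³ Pa/m
Geostrophic speed: V_g = |∂P/∂n|/(fρ) = 1.39×10⁻³/(1.40×10⁻⁴ × 1.19) = 8.33 m/s
Around a low, centrifugal force acts outward with Coriolis, so pressure-gradient force balances both:
(1/ρ)|∂P/∂n| = fV + V²/R  →  V² + fR·V − fR·V_g = 0
With fR = 1.40×10⁻⁴ × 1391×10³ m = 195 m/s:
V = [−fR + √((fR)² + 4 fR V_g)]/2 = [−195 + √(195² + 4×195×8.33)]/2 = 8 m/s
Subgeostrophic (V < V_g = 8.33 m/s), as expected around a low.
Converting: 8 m/s × 3.6 = 28.8 km/h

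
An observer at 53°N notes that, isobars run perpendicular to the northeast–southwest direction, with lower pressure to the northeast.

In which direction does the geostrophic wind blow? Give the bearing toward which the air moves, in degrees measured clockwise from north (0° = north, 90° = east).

135°

The pressure-gradient force points toward the northeast (bearing 045°).
Geostrophic balance: in the Northern Hemisphere the Coriolis force deflects motion to the right, so the geostrophic wind blows 90° to the right of the pressure-gradient force (low pressure on the left).
Rotating 045° by 90° clockwise gives 135° — the wind blows toward the southeast.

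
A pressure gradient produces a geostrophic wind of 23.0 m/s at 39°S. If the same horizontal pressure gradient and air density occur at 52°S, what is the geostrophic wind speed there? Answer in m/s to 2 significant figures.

With the same pressure gradient and density, V_g ∝ 1/f ∝ 1/sin φ.
V₂ = V₁ · sin φ₁ / sin φ₂ = 23.0 × sin 39° / sin 52°
V₂ = 23.0 × 0.6293/0.7880 = 18 m/s

18 m/s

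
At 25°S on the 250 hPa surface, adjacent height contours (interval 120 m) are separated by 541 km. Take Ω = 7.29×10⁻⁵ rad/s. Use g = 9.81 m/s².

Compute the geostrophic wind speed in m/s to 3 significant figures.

35.3 m/s

Coriolis parameter at 25°S:
f = 2Ω sin φ = 2 × 7.29×10⁻⁵ × sin 25° = 6.16×10⁻⁵ s⁻¹
Height gradient: |∂Z/∂n| = 120 m / 541000 m = 2.22×10⁻⁴
On a pressure surface, geostrophic balance gives V_g = (g/f)|∂Z/∂n|:
V_g = 9.81 × 2.22×10⁻⁴ / 6.16×10⁻⁵ = 35.3 m/s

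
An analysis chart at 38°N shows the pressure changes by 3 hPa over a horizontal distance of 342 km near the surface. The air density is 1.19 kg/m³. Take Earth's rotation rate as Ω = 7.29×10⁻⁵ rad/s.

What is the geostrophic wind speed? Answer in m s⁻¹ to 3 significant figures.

Coriolis parameter at 38°N:
f = 2Ω sin φ = 2 × 7.29×10⁻⁵ × sin 38° = 8.98×10⁻⁵ s⁻¹
Pressure gradient: |∂P/∂n| = 300 Pa / 342000 m = 8.77×10⁻⁴ Pa/m
Geostrophic balance (pressure-gradient force = Coriolis force):
V_g = (1/(fρ)) |∂P/∂n| = 8.77×10⁻⁴ / (8.98×10⁻⁵ × 1.19) = 8.21 m/s

8.21 m s⁻¹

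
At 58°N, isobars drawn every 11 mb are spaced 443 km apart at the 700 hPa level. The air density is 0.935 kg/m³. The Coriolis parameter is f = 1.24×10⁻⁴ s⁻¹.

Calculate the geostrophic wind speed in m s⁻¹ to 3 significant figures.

21.4 m s⁻¹

Pressure gradient: |∂P/∂n| = 1100 Pa / 443000 m = 2.48×10⁻³ Pa/m
Geostrophic balance (pressure-gradient force = Coriolis force):
V_g = (1/(fρ)) |∂P/∂n| = 2.48×10⁻³ / (1.24×10⁻⁴ × 0.935) = 21.4 m/s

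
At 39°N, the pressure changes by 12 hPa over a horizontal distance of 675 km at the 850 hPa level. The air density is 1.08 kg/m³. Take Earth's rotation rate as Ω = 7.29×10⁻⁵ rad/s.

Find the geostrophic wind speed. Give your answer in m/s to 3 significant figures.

17.9 m/s

Coriolis parameter at 39°N:
f = 2Ω sin φ = 2 × 7.29×10⁻⁵ × sin 39° = 9.18×10⁻⁵ s⁻¹
Pressure gradient: |∂P/∂n| = 1200 Pa / 675000 m = 1.78×10⁻³ Pa/m
Geostrophic balance (pressure-gradient force = Coriolis force):
V_g = (1/(fρ)) |∂P/∂n| = 1.78×10⁻³ / (9.18×10⁻⁵ × 1.08) = 17.9 m/s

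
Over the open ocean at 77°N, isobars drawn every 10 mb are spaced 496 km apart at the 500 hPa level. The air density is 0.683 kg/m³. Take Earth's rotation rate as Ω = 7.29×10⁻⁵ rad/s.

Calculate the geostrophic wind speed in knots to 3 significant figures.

40.4 knots

Coriolis parameter at 77°N:
f = 2Ω sin φ = 2 × 7.29×10⁻⁵ × sin 77° = 1.42×10⁻⁴ s⁻¹
Pressure gradient: |∂P/∂n| = 1000 Pa / 496000 m = 2.02×10⁻³ Pa/m
Geostrophic balance (pressure-gradient force = Coriolis force):
V_g = (1/(fρ)) |∂P/∂n| = 2.02×10⁻³ / (1.42×10⁻⁴ × 0.683) = 20.8 m/s
Converting: 20.8 m/s × 1.944 = 40.4 knots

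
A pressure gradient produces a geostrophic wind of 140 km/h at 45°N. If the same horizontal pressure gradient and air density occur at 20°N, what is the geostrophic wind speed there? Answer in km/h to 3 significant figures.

289 km/h

With the same pressure gradient and density, V_g ∝ 1/f ∝ 1/sin φ.
V₂ = V₁ · sin φ₁ / sin φ₂ = 140 × sin 45° / sin 20°
V₂ = 140 × 0.7071/0.3420 = 289 km/h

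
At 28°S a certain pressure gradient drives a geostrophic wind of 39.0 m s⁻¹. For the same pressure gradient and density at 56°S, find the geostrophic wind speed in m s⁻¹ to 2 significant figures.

With the same pressure gradient and density, V_g ∝ 1/f ∝ 1/sin φ.
V₂ = V₁ · sin φ₁ / sin φ₂ = 39.0 × sin 28° / sin 56°
V₂ = 39.0 × 0.4695/0.8290 = 22 m s⁻¹

22 m s⁻¹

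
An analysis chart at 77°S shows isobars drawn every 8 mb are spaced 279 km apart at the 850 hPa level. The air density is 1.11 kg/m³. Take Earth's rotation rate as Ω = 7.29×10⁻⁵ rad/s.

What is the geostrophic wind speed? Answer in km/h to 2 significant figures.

Coriolis parameter at 77°S:
f = 2Ω sin φ = 2 × 7.29×10⁻⁵ × sin 77° = 1.42×10⁻⁴ s⁻¹
Pressure gradient: |∂P/∂n| = 800 Pa / 279000 m = 2.87×10⁻³ Pa/m
Geostrophic balance (pressure-gradient force = Coriolis force):
V_g = (1/(fρ)) |∂P/∂n| = 2.87×10⁻³ / (1.42×10⁻⁴ × 1.11) = 18.2 m/s
Converting: 18.2 m/s × 3.6 = 65 km/h

65 km/h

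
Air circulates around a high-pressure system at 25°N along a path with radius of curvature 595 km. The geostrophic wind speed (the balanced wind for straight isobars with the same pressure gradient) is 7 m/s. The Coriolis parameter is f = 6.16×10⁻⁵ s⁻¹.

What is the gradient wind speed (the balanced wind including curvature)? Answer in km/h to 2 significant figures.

Around a high, pressure-gradient force acts outward with centrifugal, so Coriolis balances both:
fV = (1/ρ)|∂P/∂n| + V²/R  →  V² − fR·V + fR·V_g = 0
With fR = 6.16×10⁻⁵ × 595×10³ m = 36.7 m/s:
V = [fR − √((fR)² − 4 fR V_g)]/2 = [36.7 − √(36.7² − 4×36.7×7)]/2 = 9.42 m/s
Supergeostrophic (V > V_g = 7 m/s), as expected around a high.
Converting: 9.42 m/s × 3.6 = 34 km/h

34 km/h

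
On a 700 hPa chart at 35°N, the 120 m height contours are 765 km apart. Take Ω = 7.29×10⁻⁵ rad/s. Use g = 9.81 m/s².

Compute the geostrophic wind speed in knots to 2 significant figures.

Coriolis parameter at 35°N:
f = 2Ω sin φ = 2 × 7.29×10⁻⁵ × sin 35° = 8.36×10⁻⁵ s⁻¹
Height gradient: |∂Z/∂n| = 120 m / 765000 m = 1.57×10⁻⁴
On a pressure surface, geostrophic balance gives V_g = (g/f)|∂Z/∂n|:
V_g = 9.81 × 1.57×10⁻⁴ / 8.36×10⁻⁵ = 18.4 m/s
Converting: 18.4 m/s × 1.944 = 36 knots

36 knots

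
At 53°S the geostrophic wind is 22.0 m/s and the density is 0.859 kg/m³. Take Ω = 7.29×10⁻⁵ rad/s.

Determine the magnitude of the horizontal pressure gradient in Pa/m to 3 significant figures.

2.20×10⁻³ Pa/m

Coriolis parameter at 53°S:
f = 2Ω sin φ = 2 × 7.29×10⁻⁵ × sin 53° = 1.16×10⁻⁴ s⁻¹
Geostrophic balance rearranged: |∂P/∂n| = f ρ V_g
|∂P/∂n| = 1.16×10⁻⁴ × 0.859 × 22.0 = 2.20×10⁻³ Pa/m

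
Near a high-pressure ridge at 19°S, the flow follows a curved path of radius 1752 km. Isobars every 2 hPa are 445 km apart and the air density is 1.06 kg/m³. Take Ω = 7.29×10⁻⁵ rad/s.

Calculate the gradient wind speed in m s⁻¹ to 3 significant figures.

10.2 m s⁻¹

Coriolis parameter at 19°S:
f = 2Ω sin φ = 2 × 7.29×10⁻⁵ × sin 19° = 4.75×10⁻⁵ s⁻¹
Pressure gradient: |∂P/∂n| = 200 Pa / 445000 m = 4.49×10⁻⁴ Pa/m
Geostrophic speed: V_g = |∂P/∂n|/(fρ) = 4.49×10⁻⁴/(4.75×10⁻⁵ × 1.06) = 8.93 m/s
Around a high, pressure-gradient force acts outward with centrifugal, so Coriolis balances both:
fV = (1/ρ)|∂P/∂n| + V²/R  →  V² − fR·V + fR·V_g = 0
With fR = 4.75×10⁻⁵ × 1752×10³ m = 83.2 m/s:
V = [fR − √((fR)² − 4 fR V_g)]/2 = [83.2 − √(83.2² − 4×83.2×8.93)]/2 = 10.2 m/s
Supergeostrophic (V > V_g = 8.93 m/s), as expected around a high.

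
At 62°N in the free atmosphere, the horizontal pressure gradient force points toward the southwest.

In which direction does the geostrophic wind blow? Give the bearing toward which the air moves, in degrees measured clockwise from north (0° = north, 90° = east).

The pressure-gradient force points toward the southwest (bearing 225°).
Geostrophic balance: in the Northern Hemisphere the Coriolis force deflects motion to the right, so the geostrophic wind blows 90° to the right of the pressure-gradient force (low pressure on the left).
Rotating 225° by 90° clockwise gives 315° — the wind blows toward the northwest.

315°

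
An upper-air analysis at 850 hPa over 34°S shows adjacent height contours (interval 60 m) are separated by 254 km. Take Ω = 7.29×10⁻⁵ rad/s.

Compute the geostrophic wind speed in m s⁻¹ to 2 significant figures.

28 m s⁻¹

Coriolis parameter at 34°S:
f = 2Ω sin φ = 2 × 7.29×10⁻⁵ × sin 34° = 8.15×10⁻⁵ s⁻¹
Height gradient: |∂Z/∂n| = 60 m / 254000 m = 2.36×10⁻⁴
On a pressure surface, geostrophic balance gives V_g = (g/f)|∂Z/∂n|:
V_g = 9.81 × 2.36×10⁻⁴ / 8.15×10⁻⁵ = 28.4 m/s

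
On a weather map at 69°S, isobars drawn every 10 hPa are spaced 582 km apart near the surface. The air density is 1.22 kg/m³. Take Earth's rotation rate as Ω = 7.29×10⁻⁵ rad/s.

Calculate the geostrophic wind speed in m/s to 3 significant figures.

10.3 m/s

Coriolis parameter at 69°S:
f = 2Ω sin φ = 2 × 7.29×10⁻⁵ × sin 69° = 1.36×10⁻⁴ s⁻¹
Pressure gradient: |∂P/∂n| = 1000 Pa / 582000 m = 1.72×10⁻³ Pa/m
Geostrophic balance (pressure-gradient force = Coriolis force):
V_g = (1/(fρ)) |∂P/∂n| = 1.72×10⁻³ / (1.36×10⁻⁴ × 1.22) = 10.3 m/s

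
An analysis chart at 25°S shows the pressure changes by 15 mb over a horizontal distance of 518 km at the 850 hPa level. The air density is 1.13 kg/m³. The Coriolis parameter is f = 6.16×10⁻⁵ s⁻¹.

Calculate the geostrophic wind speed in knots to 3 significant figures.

80.9 knots

Pressure gradient: |∂P/∂n| = 1500 Pa / 518000 m = 2.90×10⁻³ Pa/m
Geostrophic balance (pressure-gradient force = Coriolis force):
V_g = (1/(fρ)) |∂P/∂n| = 2.90×10⁻³ / (6.16×10⁻⁵ × 1.13) = 41.6 m/s
Converting: 41.6 m/s × 1.944 = 80.9 knots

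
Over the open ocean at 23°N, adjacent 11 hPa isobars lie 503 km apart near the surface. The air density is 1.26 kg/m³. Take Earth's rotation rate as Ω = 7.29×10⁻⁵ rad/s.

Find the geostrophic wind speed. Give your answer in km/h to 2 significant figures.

110 km/h

Coriolis parameter at 23°N:
f = 2Ω sin φ = 2 × 7.29×10⁻⁵ × sin 23° = 5.70×10⁻⁵ s⁻¹
Pressure gradient: |∂P/∂n| = 1100 Pa / 503000 m = 2.19×10⁻³ Pa/m
Geostrophic balance (pressure-gradient force = Coriolis force):
V_g = (1/(fρ)) |∂P/∂n| = 2.19×10⁻³ / (5.70×10⁻⁵ × 1.26) = 30.5 m/s
Converting: 30.5 m/s × 3.6 = 110 km/h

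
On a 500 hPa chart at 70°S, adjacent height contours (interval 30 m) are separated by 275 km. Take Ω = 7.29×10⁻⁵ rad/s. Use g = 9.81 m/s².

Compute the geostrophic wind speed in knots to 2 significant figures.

15 knots

Coriolis parameter at 70°S:
f = 2Ω sin φ = 2 × 7.29×10⁻⁵ × sin 70° = 1.37×10⁻⁴ s⁻¹
Height gradient: |∂Z/∂n| = 30 m / 275000 m = 1.09×10⁻⁴
On a pressure surface, geostrophic balance gives V_g = (g/f)|∂Z/∂n|:
V_g = 9.81 × 1.09×10⁻⁴ / 1.37×10⁻⁴ = 7.81 m/s
Converting: 7.81 m/s × 1.944 = 15 knots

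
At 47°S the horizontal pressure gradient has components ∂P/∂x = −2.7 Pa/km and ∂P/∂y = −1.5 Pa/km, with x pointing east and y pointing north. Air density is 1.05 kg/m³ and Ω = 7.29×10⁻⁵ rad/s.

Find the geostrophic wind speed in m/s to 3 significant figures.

Coriolis parameter at 47°S:
f = 2Ω sin φ = 2 × 7.29×10⁻⁵ × sin 47° = 1.07×10⁻⁴ s⁻¹
In the Southern Hemisphere f is negative: f = −1.07×10⁻⁴ s⁻¹.
Component geostrophic relations (x east, y north):
u_g = −(1/(fρ)) ∂P/∂y,  v_g = (1/(fρ)) ∂P/∂x
u_g = −(−1.5×10⁻³)/(−1.07×10⁻⁴ × 1.05) = −13.4 m/s;  v_g = (−2.7×10⁻³)/(−1.07×10⁻⁴ × 1.05) = 24.1 m/s
|V_g| = √(u_g² + v_g²) = 27.6 m/s

27.6 m/s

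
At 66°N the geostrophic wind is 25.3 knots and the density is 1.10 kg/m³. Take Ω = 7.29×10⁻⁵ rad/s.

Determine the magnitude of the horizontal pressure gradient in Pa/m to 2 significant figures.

Coriolis parameter at 66°N:
f = 2Ω sin φ = 2 × 7.29×10⁻⁵ × sin 66° = 1.33×10⁻⁴ s⁻¹
Wind speed in SI: 25.3 knots = 13.0 m/s
Geostrophic balance rearranged: |∂P/∂n| = f ρ V_g
|∂P/∂n| = 1.33×10⁻⁴ × 1.10 × 13.0 = 1.91×10⁻³ Pa/m

1.9×10⁻³ Pa/m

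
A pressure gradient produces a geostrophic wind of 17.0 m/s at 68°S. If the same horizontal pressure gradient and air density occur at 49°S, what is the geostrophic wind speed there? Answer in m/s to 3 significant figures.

20.9 m/s

With the same pressure gradient and density, V_g ∝ 1/f ∝ 1/sin φ.
V₂ = V₁ · sin φ₁ / sin φ₂ = 17.0 × sin 68° / sin 49°
V₂ = 17.0 × 0.9272/0.7547 = 20.9 m/s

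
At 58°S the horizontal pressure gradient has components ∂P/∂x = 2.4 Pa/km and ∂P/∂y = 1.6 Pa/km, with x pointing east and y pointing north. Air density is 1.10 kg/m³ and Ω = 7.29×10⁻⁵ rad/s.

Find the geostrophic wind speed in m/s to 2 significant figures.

21 m/s

Coriolis parameter at 58°S:
f = 2Ω sin φ = 2 × 7.29×10⁻⁵ × sin 58° = 1.24×10⁻⁴ s⁻¹
In the Southern Hemisphere f is negative: f = −1.24×10⁻⁴ s⁻¹.
Component geostrophic relations (x east, y north):
u_g = −(1/(fρ)) ∂P/∂y,  v_g = (1/(fρ)) ∂P/∂x
u_g = −(1.6×10⁻³)/(−1.24×10⁻⁴ × 1.10) = 11.8 m/s;  v_g = (2.4×10⁻³)/(−1.24×10⁻⁴ × 1.10) = −17.6 m/s
|V_g| = √(u_g² + v_g²) = 21.2 m/s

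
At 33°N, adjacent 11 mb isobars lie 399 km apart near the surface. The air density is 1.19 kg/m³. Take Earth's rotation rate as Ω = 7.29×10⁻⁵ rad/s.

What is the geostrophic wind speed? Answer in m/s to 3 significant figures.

Coriolis parameter at 33°N:
f = 2Ω sin φ = 2 × 7.29×10⁻⁵ × sin 33° = 7.94×10⁻⁵ s⁻¹
Pressure gradient: |∂P/∂n| = 1100 Pa / 399000 m = 2.76×10⁻³ Pa/m
Geostrophic balance (pressure-gradient force = Coriolis force):
V_g = (1/(fρ)) |∂P/∂n| = 2.76×10⁻³ / (7.94×10⁻⁵ × 1.19) = 29.2 m/s

29.2 m/s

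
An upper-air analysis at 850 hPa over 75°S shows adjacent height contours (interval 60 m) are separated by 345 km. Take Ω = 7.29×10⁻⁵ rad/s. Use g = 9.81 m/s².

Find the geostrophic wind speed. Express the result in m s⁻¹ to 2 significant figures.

Coriolis parameter at 75°S:
f = 2Ω sin φ = 2 × 7.29×10⁻⁵ × sin 75° = 1.41×10⁻⁴ s⁻¹
Height gradient: |∂Z/∂n| = 60 m / 345000 m = 1.74×10⁻⁴
On a pressure surface, geostrophic balance gives V_g = (g/f)|∂Z/∂n|:
V_g = 9.81 × 1.74×10⁻⁴ / 1.41×10⁻⁴ = 12.1 m/s

12 m s⁻¹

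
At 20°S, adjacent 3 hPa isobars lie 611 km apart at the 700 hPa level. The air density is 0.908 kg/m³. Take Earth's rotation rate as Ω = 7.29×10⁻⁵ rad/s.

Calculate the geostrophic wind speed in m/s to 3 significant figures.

Coriolis parameter at 20°S:
f = 2Ω sin φ = 2 × 7.29×10⁻⁵ × sin 20° = 4.99×10⁻⁵ s⁻¹
Pressure gradient: |∂P/∂n| = 300 Pa / 611000 m = 4.91×10⁻⁴ Pa/m
Geostrophic balance (pressure-gradient force = Coriolis force):
V_g = (1/(fρ)) |∂P/∂n| = 4.91×10⁻⁴ / (4.99×10⁻⁵ × 0.908) = 10.8 m/s

10.8 m/s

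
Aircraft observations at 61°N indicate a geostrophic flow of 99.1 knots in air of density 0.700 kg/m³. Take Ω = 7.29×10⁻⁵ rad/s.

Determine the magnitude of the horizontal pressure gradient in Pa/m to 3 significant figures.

Coriolis parameter at 61°N:
f = 2Ω sin φ = 2 × 7.29×10⁻⁵ × sin 61° = 1.28×10⁻⁴ s⁻¹
Wind speed in SI: 99.1 knots = 51.0 m/s
Geostrophic balance rearranged: |∂P/∂n| = f ρ V_g
|∂P/∂n| = 1.28×10⁻⁴ × 0.700 × 51.0 = 4.55×10⁻³ Pa/m

4.55×10⁻³ Pa/m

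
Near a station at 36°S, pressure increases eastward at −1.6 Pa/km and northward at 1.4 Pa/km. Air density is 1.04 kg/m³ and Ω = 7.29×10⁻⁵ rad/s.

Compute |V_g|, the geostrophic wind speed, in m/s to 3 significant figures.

Coriolis parameter at 36°S:
f = 2Ω sin φ = 2 × 7.29×10⁻⁵ × sin 36° = 8.57×10⁻⁵ s⁻¹
In the Southern Hemisphere f is negative: f = −8.57×10⁻⁵ s⁻¹.
Component geostrophic relations (x east, y north):
u_g = −(1/(fρ)) ∂P/∂y,  v_g = (1/(fρ)) ∂P/∂x
u_g = −(1.4×10⁻³)/(−8.57×10⁻⁵ × 1.04) = 15.7 m/s;  v_g = (−1.6×10⁻³)/(−8.57×10⁻⁵ × 1.04) = 18.0 m/s
|V_g| = √(u_g² + v_g²) = 23.9 m/s

23.9 m/s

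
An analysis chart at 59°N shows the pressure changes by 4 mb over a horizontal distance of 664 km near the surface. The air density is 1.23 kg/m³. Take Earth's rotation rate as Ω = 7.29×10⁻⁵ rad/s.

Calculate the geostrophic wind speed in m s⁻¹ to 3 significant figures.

Coriolis parameter at 59°N:
f = 2Ω sin φ = 2 × 7.29×10⁻⁵ × sin 59° = 1.25×10⁻⁴ s⁻¹
Pressure gradient: |∂P/∂n| = 400 Pa / 664000 m = 6.02×10⁻⁴ Pa/m
Geostrophic balance (pressure-gradient force = Coriolis force):
V_g = (1/(fρ)) |∂P/∂n| = 6.02×10⁻⁴ / (1.25×10⁻⁴ × 1.23) = 3.92 m/s

3.92 m s⁻¹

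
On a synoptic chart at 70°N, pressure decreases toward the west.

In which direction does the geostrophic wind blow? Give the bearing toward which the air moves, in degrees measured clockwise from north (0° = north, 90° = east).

000°

The pressure-gradient force points toward the west (bearing 270°).
Geostrophic balance: in the Northern Hemisphere the Coriolis force deflects motion to the right, so the geostrophic wind blows 90° to the right of the pressure-gradient force (low pressure on the left).
Rotating 270° by 90° clockwise gives 000° — the wind blows toward the north.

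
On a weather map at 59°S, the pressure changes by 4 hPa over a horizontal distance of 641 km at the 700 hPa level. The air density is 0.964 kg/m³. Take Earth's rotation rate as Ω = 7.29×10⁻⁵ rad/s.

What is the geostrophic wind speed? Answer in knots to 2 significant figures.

10 knots

Coriolis parameter at 59°S:
f = 2Ω sin φ = 2 × 7.29×10⁻⁵ × sin 59° = 1.25×10⁻⁴ s⁻¹
Pressure gradient: |∂P/∂n| = 400 Pa / 641000 m = 6.24×10⁻⁴ Pa/m
Geostrophic balance (pressure-gradient force = Coriolis force):
V_g = (1/(fρ)) |∂P/∂n| = 6.24×10⁻⁴ / (1.25×10⁻⁴ × 0.964) = 5.18 m/s
Converting: 5.18 m/s × 1.944 = 10 knots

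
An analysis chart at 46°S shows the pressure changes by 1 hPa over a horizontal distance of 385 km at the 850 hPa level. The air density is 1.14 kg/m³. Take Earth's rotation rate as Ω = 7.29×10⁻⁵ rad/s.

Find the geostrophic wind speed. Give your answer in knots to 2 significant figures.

4.2 knots

Coriolis parameter at 46°S:
f = 2Ω sin φ = 2 × 7.29×10⁻⁵ × sin 46° = 1.05×10⁻⁴ s⁻¹
Pressure gradient: |∂P/∂n| = 100 Pa / 385000 m = 2.60×10⁻⁴ Pa/m
Geostrophic balance (pressure-gradient force = Coriolis force):
V_g = (1/(fρ)) |∂P/∂n| = 2.60×10⁻⁴ / (1.05×10⁻⁴ × 1.14) = 2.17 m/s
Converting: 2.17 m/s × 1.944 = 4.2 knots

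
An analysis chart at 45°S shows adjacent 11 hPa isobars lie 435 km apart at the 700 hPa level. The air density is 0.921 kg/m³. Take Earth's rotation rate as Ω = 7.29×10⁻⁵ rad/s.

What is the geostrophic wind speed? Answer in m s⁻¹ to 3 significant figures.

Coriolis parameter at 45°S:
f = 2Ω sin φ = 2 × 7.29×10⁻⁵ × sin 45° = 1.03×10⁻⁴ s⁻¹
Pressure gradient: |∂P/∂n| = 1100 Pa / 435000 m = 2.53×10⁻³ Pa/m
Geostrophic balance (pressure-gradient force = Coriolis force):
V_g = (1/(fρ)) |∂P/∂n| = 2.53×10⁻³ / (1.03×10⁻⁴ × 0.921) = 26.6 m/s

26.6 m s⁻¹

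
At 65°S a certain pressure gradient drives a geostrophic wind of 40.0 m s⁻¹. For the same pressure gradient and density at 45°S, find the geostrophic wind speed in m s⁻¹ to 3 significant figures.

With the same pressure gradient and density, V_g ∝ 1/f ∝ 1/sin φ.
V₂ = V₁ · sin φ₁ / sin φ₂ = 40.0 × sin 65° / sin 45°
V₂ = 40.0 × 0.9063/0.7071 = 51.3 m s⁻¹

51.3 m s⁻¹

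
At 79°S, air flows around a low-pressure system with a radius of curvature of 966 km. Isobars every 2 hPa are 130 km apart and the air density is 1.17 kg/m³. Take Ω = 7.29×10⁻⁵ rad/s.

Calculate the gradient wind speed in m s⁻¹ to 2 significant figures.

Coriolis parameter at 79°S:
f = 2Ω sin φ = 2 × 7.29×10⁻⁵ × sin 79° = 1.43×10⁻⁴ s⁻¹
Pressure gradient: |∂P/∂n| = 200 Pa / 130000 m = 1.54×10⁻³ Pa/m
Geostrophic speed: V_g = |∂P/∂n|/(fρ) = 1.54×10⁻³/(1.43×10⁻⁴ × 1.17) = 9.19 m/s
Around a low, centrifugal force acts outward with Coriolis, so pressure-gradient force balances both:
(1/ρ)|∂P/∂n| = fV + V²/R  →  V² + fR·V − fR·V_g = 0
With fR = 1.43×10⁻⁴ × 966×10³ m = 138 m/s:
V = [−fR + √((fR)² + 4 fR V_g)]/2 = [−138 + √(138² + 4×138×9.19)]/2 = 8.65 m/s
Subgeostrophic (V < V_g = 9.19 m/s), as expected around a low.

8.6 m s⁻¹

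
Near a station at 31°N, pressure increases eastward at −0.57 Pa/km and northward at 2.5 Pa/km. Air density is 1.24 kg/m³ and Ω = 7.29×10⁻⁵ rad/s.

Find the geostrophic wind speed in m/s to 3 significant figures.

27.5 m/s

Coriolis parameter at 31°N:
f = 2Ω sin φ = 2 × 7.29×10⁻⁵ × sin 31° = 7.51×10⁻⁵ s⁻¹
Component geostrophic relations (x east, y north):
u_g = −(1/(fρ)) ∂P/∂y,  v_g = (1/(fρ)) ∂P/∂x
u_g = −(2.5×10⁻³)/(7.51×10⁻⁵ × 1.24) = −26.8 m/s;  v_g = (−0.57×10⁻³)/(7.51×10⁻⁵ × 1.24) = −6.12 m/s
|V_g| = √(u_g² + v_g²) = 27.5 m/s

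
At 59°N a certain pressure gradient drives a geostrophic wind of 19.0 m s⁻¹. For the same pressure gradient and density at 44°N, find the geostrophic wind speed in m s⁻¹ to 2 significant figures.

With the same pressure gradient and density, V_g ∝ 1/f ∝ 1/sin φ.
V₂ = V₁ · sin φ₁ / sin φ₂ = 19.0 × sin 59° / sin 44°
V₂ = 19.0 × 0.8572/0.6947 = 23 m s⁻¹

23 m s⁻¹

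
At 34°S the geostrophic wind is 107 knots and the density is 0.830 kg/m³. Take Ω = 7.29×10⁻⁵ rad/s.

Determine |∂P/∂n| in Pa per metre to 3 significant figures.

Coriolis parameter at 34°S:
f = 2Ω sin φ = 2 × 7.29×10⁻⁵ × sin 34° = 8.15×10⁻⁵ s⁻¹
Wind speed in SI: 107 knots = 55.0 m/s
Geostrophic balance rearranged: |∂P/∂n| = f ρ V_g
|∂P/∂n| = 8.15×10⁻⁵ × 0.830 × 55.0 = 3.72×10⁻³ Pa/m

3.72×10⁻³ Pa/m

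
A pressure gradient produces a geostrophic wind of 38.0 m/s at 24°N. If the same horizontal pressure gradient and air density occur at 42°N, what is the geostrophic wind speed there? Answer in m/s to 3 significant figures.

23.1 m/s

With the same pressure gradient and density, V_g ∝ 1/f ∝ 1/sin φ.
V₂ = V₁ · sin φ₁ / sin φ₂ = 38.0 × sin 24° / sin 42°
V₂ = 38.0 × 0.4067/0.6691 = 23.1 m/s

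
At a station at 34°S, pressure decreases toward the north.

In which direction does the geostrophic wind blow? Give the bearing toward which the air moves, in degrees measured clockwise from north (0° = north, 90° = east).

270°

The pressure-gradient force points toward the north (bearing 000°).
Geostrophic balance: in the Southern Hemisphere the Coriolis force deflects motion to the left, so the geostrophic wind blows 90° to the left of the pressure-gradient force (low pressure on the right).
Rotating 000° by 90° counterclockwise gives 270° — the wind blows toward the west.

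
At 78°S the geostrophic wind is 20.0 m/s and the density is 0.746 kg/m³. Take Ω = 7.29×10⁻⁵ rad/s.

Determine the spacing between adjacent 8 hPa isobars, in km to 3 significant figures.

Coriolis parameter at 78°S:
f = 2Ω sin φ = 2 × 7.29×10⁻⁵ × sin 78° = 1.43×10⁻⁴ s⁻¹
Geostrophic balance rearranged: |∂P/∂n| = f ρ V_g
|∂P/∂n| = 1.43×10⁻⁴ × 0.746 × 20.0 = 2.13×10⁻³ Pa/m
Isobar spacing: Δn = ΔP/|∂P/∂n| = 800 Pa / 2.13×10⁻³ Pa/m = 375975 m ≈ 376 km

376 km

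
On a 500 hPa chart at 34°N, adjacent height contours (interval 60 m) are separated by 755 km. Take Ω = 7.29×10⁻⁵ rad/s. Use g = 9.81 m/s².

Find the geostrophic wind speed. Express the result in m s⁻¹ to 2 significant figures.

9.6 m s⁻¹

Coriolis parameter at 34°N:
f = 2Ω sin φ = 2 × 7.29×10⁻⁵ × sin 34° = 8.15×10⁻⁵ s⁻¹
Height gradient: |∂Z/∂n| = 60 m / 755000 m = 7.95×10⁻⁵
On a pressure surface, geostrophic balance gives V_g = (g/f)|∂Z/∂n|:
V_g = 9.81 × 7.95×10⁻⁵ / 8.15×10⁻⁵ = 9.56 m/s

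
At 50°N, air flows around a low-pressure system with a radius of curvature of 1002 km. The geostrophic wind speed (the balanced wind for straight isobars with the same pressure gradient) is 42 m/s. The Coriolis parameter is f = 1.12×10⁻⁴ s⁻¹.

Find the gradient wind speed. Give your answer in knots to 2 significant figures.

Around a low, centrifugal force acts outward with Coriolis, so pressure-gradient force balances both:
(1/ρ)|∂P/∂n| = fV + V²/R  →  V² + fR·V − fR·V_g = 0
With fR = 1.12×10⁻⁴ × 1002×10³ m = 112 m/s:
V = [−fR + √((fR)² + 4 fR V_g)]/2 = [−112 + √(112² + 4×112×42)]/2 = 32.6 m/s
Subgeostrophic (V < V_g = 42 m/s), as expected around a low.
Converting: 32.6 m/s × 1.944 = 63 knots

63 knots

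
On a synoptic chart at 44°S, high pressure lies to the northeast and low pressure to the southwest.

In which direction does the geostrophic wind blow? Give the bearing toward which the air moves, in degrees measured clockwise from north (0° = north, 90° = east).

The pressure-gradient force points toward the southwest (bearing 225°).
Geostrophic balance: in the Southern Hemisphere the Coriolis force deflects motion to the left, so the geostrophic wind blows 90° to the left of the pressure-gradient force (low pressure on the right).
Rotating 225° by 90° counterclockwise gives 135° — the wind blows toward the southeast.

135°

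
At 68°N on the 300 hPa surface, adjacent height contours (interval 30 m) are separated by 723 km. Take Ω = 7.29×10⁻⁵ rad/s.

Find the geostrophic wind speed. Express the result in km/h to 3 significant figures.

Coriolis parameter at 68°N:
f = 2Ω sin φ = 2 × 7.29×10⁻⁵ × sin 68° = 1.35×10⁻⁴ s⁻¹
Height gradient: |∂Z/∂n| = 30 m / 723000 m = 4.15×10⁻⁵
On a pressure surface, geostrophic balance gives V_g = (g/f)|∂Z/∂n|:
V_g = 9.81 × 4.15×10⁻⁵ / 1.35×10⁻⁴ = 3.01 m/s
Converting: 3.01 m/s × 3.6 = 10.8 km/h

10.8 km/h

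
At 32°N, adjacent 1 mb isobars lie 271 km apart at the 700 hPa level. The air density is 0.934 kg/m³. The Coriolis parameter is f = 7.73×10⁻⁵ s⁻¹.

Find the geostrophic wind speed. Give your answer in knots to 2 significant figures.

9.9 knots

Pressure gradient: |∂P/∂n| = 100 Pa / 271000 m = 3.69×10⁻⁴ Pa/m
Geostrophic balance (pressure-gradient force = Coriolis force):
V_g = (1/(fρ)) |∂P/∂n| = 3.69×10⁻⁴ / (7.73×10⁻⁵ × 0.934) = 5.11 m/s
Converting: 5.11 m/s × 1.944 = 9.9 knots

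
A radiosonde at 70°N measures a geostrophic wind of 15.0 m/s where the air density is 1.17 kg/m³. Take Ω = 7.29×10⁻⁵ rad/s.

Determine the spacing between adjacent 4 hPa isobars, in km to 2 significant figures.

170 km

Coriolis parameter at 70°N:
f = 2Ω sin φ = 2 × 7.29×10⁻⁵ × sin 70° = 1.37×10⁻⁴ s⁻¹
Geostrophic balance rearranged: |∂P/∂n| = f ρ V_g
|∂P/∂n| = 1.37×10⁻⁴ × 1.17 × 15.0 = 2.40×10⁻³ Pa/m
Isobar spacing: Δn = ΔP/|∂P/∂n| = 400 Pa / 2.40×10⁻³ Pa/m = 166356 m ≈ 170 km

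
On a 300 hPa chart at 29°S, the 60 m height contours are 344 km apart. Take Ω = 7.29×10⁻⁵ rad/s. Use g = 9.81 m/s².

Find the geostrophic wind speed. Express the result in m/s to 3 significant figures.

Coriolis parameter at 29°S:
f = 2Ω sin φ = 2 × 7.29×10⁻⁵ × sin 29° = 7.07×10⁻⁵ s⁻¹
Height gradient: |∂Z/∂n| = 60 m / 344000 m = 1.74×10⁻⁴
On a pressure surface, geostrophic balance gives V_g = (g/f)|∂Z/∂n|:
V_g = 9.81 × 1.74×10⁻⁴ / 7.07×10⁻⁵ = 24.2 m/s

24.2 m/s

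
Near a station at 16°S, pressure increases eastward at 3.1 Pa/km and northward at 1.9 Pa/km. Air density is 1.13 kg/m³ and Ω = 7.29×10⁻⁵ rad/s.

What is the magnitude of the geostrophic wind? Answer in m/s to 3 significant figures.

Coriolis parameter at 16°S:
f = 2Ω sin φ = 2 × 7.29×10⁻⁵ × sin 16° = 4.02×10⁻⁵ s⁻¹
In the Southern Hemisphere f is negative: f = −4.02×10⁻⁵ s⁻¹.
Component geostrophic relations (x east, y north):
u_g = −(1/(fρ)) ∂P/∂y,  v_g = (1/(fρ)) ∂P/∂x
u_g = −(1.9×10⁻³)/(−4.02×10⁻⁵ × 1.13) = 41.8 m/s;  v_g = (3.1×10⁻³)/(−4.02×10⁻⁵ × 1.13) = −68.3 m/s
|V_g| = √(u_g² + v_g²) = 80.1 m/s

80.1 m/s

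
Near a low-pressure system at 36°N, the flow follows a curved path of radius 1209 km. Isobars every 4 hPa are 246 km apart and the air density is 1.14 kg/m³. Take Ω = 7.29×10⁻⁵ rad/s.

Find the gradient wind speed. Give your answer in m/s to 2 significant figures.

15 m/s

Coriolis parameter at 36°N:
f = 2Ω sin φ = 2 × 7.29×10⁻⁵ × sin 36° = 8.57×10⁻⁵ s⁻¹
Pressure gradient: |∂P/∂n| = 400 Pa / 246000 m = 1.63×10⁻³ Pa/m
Geostrophic speed: V_g = |∂P/∂n|/(fρ) = 1.63×10⁻³/(8.57×10⁻⁵ × 1.14) = 16.6 m/s
Around a low, centrifugal force acts outward with Coriolis, so pressure-gradient force balances both:
(1/ρ)|∂P/∂n| = fV + V²/R  →  V² + fR·V − fR·V_g = 0
With fR = 8.57×10⁻⁵ × 1209×10³ m = 104 m/s:
V = [−fR + √((fR)² + 4 fR V_g)]/2 = [−104 + √(104² + 4×104×16.6)]/2 = 14.6 m/s
Subgeostrophic (V < V_g = 16.6 m/s), as expected around a low.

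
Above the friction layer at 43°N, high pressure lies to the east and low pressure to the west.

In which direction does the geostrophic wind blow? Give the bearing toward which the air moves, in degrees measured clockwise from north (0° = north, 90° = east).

000°

The pressure-gradient force points toward the west (bearing 270°).
Geostrophic balance: in the Northern Hemisphere the Coriolis force deflects motion to the right, so the geostrophic wind blows 90° to the right of the pressure-gradient force (low pressure on the left).
Rotating 270° by 90° clockwise gives 000° — the wind blows toward the north.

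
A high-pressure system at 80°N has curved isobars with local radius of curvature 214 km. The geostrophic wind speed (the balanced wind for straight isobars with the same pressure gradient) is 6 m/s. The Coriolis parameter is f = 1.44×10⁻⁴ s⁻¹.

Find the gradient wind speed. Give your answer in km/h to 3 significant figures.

Around a high, pressure-gradient force acts outward with centrifugal, so Coriolis balances both:
fV = (1/ρ)|∂P/∂n| + V²/R  →  V² − fR·V + fR·V_g = 0
With fR = 1.44×10⁻⁴ × 214×10³ m = 30.8 m/s:
V = [fR − √((fR)² − 4 fR V_g)]/2 = [30.8 − √(30.8² − 4×30.8×6)]/2 = 8.16 m/s
Supergeostrophic (V > V_g = 6 m/s), as expected around a high.
Converting: 8.16 m/s × 3.6 = 29.4 km/h

29.4 km/h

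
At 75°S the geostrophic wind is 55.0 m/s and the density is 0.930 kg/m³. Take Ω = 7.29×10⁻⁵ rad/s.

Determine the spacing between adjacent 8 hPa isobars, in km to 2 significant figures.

110 km

Coriolis parameter at 75°S:
f = 2Ω sin φ = 2 × 7.29×10⁻⁵ × sin 75° = 1.41×10⁻⁴ s⁻¹
Geostrophic balance rearranged: |∂P/∂n| = f ρ V_g
|∂P/∂n| = 1.41×10⁻⁴ × 0.930 × 55.0 = 7.20×10⁻³ Pa/m
Isobar spacing: Δn = ΔP/|∂P/∂n| = 800 Pa / 7.20×10⁻³ Pa/m = 111056 m ≈ 110 km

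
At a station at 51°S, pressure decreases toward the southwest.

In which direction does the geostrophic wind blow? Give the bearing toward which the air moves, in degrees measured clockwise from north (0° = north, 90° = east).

The pressure-gradient force points toward the southwest (bearing 225°).
Geostrophic balance: in the Southern Hemisphere the Coriolis force deflects motion to the left, so the geostrophic wind blows 90° to the left of the pressure-gradient force (low pressure on the right).
Rotating 225° by 90° counterclockwise gives 135° — the wind blows toward the southeast.

135°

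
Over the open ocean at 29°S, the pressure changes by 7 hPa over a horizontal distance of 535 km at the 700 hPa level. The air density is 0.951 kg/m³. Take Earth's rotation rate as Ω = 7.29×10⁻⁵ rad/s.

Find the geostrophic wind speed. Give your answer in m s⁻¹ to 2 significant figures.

Coriolis parameter at 29°S:
f = 2Ω sin φ = 2 × 7.29×10⁻⁵ × sin 29° = 7.07×10⁻⁵ s⁻¹
Pressure gradient: |∂P/∂n| = 700 Pa / 535000 m = 1.31×10⁻³ Pa/m
Geostrophic balance (pressure-gradient force = Coriolis force):
V_g = (1/(fρ)) |∂P/∂n| = 1.31×10⁻³ / (7.07×10⁻⁵ × 0.951) = 19.5 m/s

19 m s⁻¹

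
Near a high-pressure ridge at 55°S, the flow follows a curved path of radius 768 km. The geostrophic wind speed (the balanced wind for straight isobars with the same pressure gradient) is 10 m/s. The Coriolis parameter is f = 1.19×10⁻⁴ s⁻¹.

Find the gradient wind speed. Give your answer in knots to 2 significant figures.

Around a high, pressure-gradient force acts outward with centrifugal, so Coriolis balances both:
fV = (1/ρ)|∂P/∂n| + V²/R  →  V² − fR·V + fR·V_g = 0
With fR = 1.19×10⁻⁴ × 768×10³ m = 91.4 m/s:
V = [fR − √((fR)² − 4 fR V_g)]/2 = [91.4 − √(91.4² − 4×91.4×10)]/2 = 11.4 m/s
Supergeostrophic (V > V_g = 10 m/s), as expected around a high.
Converting: 11.4 m/s × 1.944 = 22 knots

22 knots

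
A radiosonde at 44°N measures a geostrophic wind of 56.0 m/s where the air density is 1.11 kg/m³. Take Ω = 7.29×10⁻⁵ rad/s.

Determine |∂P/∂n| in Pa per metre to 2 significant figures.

6.3×10⁻³ Pa/m

Coriolis parameter at 44°N:
f = 2Ω sin φ = 2 × 7.29×10⁻⁵ × sin 44° = 1.01×10⁻⁴ s⁻¹
Geostrophic balance rearranged: |∂P/∂n| = f ρ V_g
|∂P/∂n| = 1.01×10⁻⁴ × 1.11 × 56.0 = 6.30×10⁻³ Pa/m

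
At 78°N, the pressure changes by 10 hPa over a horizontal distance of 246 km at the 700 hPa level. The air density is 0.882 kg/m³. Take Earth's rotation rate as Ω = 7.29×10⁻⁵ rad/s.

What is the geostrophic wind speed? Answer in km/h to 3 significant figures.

Coriolis parameter at 78°N:
f = 2Ω sin φ = 2 × 7.29×10⁻⁵ × sin 78° = 1.43×10⁻⁴ s⁻¹
Pressure gradient: |∂P/∂n| = 1000 Pa / 246000 m = 4.07×10⁻³ Pa/m
Geostrophic balance (pressure-gradient force = Coriolis force):
V_g = (1/(fρ)) |∂P/∂n| = 4.07×10⁻³ / (1.43×10⁻⁴ × 0.882) = 32.3 m/s
Converting: 32.3 m/s × 3.6 = 116 km/h

116 km/h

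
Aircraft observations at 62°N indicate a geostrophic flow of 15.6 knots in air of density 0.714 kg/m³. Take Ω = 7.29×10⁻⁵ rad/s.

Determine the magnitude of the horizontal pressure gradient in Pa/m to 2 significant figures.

7.4×10⁻⁴ Pa/m

Coriolis parameter at 62°N:
f = 2Ω sin φ = 2 × 7.29×10⁻⁵ × sin 62° = 1.29×10⁻⁴ s⁻¹
Wind speed in SI: 15.6 knots = 8.03 m/s
Geostrophic balance rearranged: |∂P/∂n| = f ρ V_g
|∂P/∂n| = 1.29×10⁻⁴ × 0.714 × 8.03 = 7.38×10⁻⁴ Pa/m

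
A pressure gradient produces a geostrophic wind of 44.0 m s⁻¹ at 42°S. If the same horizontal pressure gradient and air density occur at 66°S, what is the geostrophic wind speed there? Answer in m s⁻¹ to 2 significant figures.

With the same pressure gradient and density, V_g ∝ 1/f ∝ 1/sin φ.
V₂ = V₁ · sin φ₁ / sin φ₂ = 44.0 × sin 42° / sin 66°
V₂ = 44.0 × 0.6691/0.9135 = 32 m s⁻¹

32 m s⁻¹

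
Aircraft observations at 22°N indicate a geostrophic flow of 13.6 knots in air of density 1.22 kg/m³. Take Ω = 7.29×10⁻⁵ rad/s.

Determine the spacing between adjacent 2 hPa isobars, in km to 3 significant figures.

Coriolis parameter at 22°N:
f = 2Ω sin φ = 2 × 7.29×10⁻⁵ × sin 22° = 5.46×10⁻⁵ s⁻¹
Wind speed in SI: 13.6 knots = 7.00 m/s
Geostrophic balance rearranged: |∂P/∂n| = f ρ V_g
|∂P/∂n| = 5.46×10⁻⁵ × 1.22 × 7.00 = 4.66×10⁻⁴ Pa/m
Isobar spacing: Δn = ΔP/|∂P/∂n| = 200 Pa / 4.66×10⁻⁴ Pa/m = 429003 m ≈ 429 km

429 km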